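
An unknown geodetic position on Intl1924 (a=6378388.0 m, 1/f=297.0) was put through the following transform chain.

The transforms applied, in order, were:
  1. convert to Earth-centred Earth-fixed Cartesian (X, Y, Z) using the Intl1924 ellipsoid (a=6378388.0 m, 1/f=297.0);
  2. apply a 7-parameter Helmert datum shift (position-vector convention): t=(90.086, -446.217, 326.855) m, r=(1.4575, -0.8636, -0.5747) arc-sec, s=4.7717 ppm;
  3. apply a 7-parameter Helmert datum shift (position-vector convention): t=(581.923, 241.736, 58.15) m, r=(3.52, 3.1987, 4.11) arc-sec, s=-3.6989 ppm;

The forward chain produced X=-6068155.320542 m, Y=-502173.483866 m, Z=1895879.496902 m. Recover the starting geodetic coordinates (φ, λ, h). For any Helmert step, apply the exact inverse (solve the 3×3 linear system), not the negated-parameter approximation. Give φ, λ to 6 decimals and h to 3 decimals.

φ=17.399218°, λ=-175.273103°, h=1248.460 m

start: X=-6068155.3205, Y=-502173.4839, Z=1895879.4969 m
→ Helmert⁻¹: X=-6068799.0980, Y=-502263.8006, Z=1895742.8174
→ Helmert⁻¹: X=-6068850.8911, Y=-501818.7049, Z=1895435.8734
→ geod (Bowring, a=6378388.000): φ=17.39921800°, λ=-175.27310300°, h=1248.4600 m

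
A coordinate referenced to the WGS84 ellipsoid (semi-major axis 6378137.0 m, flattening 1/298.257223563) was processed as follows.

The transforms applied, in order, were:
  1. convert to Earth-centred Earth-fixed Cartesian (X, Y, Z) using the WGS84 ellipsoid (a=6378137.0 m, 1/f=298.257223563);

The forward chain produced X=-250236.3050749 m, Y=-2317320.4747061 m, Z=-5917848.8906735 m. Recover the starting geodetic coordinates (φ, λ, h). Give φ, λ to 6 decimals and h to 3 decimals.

φ=-68.633486°, λ=-96.163214°, h=697.175 m

start: X=-250236.3051, Y=-2317320.4747, Z=-5917848.8907 m
→ geod (Bowring, a=6378137.000): φ=-68.63348600°, λ=-96.16321400°, h=697.1750 m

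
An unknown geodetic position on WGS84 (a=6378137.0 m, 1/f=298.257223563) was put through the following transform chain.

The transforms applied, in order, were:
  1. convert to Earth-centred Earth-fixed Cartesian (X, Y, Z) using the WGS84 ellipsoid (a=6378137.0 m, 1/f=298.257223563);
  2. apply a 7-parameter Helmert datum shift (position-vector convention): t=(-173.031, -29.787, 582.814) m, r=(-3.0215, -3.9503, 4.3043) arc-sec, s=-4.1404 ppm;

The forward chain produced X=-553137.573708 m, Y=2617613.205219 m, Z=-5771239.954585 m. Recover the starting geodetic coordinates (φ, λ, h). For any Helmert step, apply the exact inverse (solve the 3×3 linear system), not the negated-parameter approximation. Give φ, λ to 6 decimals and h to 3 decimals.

start: X=-553137.5737, Y=2617613.2052, Z=-5771239.9546 m
→ Helmert⁻¹: X=-553022.7446, Y=2617749.9198, Z=-5771797.7286
→ geod (Bowring, a=6378137.000): φ=-65.27632600°, λ=101.92884000°, h=1249.4000 m

φ=-65.276326°, λ=101.928840°, h=1249.400 m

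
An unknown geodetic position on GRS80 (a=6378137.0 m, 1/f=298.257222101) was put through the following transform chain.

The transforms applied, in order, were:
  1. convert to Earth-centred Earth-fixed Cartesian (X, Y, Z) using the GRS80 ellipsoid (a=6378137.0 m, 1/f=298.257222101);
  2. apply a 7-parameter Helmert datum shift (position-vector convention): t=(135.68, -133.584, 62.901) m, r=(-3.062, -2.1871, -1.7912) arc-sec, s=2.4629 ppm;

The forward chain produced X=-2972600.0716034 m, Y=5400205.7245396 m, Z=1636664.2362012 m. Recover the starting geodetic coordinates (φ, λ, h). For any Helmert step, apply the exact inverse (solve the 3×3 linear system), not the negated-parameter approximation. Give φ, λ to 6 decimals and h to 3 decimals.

φ=14.965148°, λ=118.832019°, h=1293.713 m

start: X=-2972600.0716, Y=5400205.7245, Z=1636664.2362 m
→ Helmert⁻¹: X=-2972757.9714, Y=5400275.8958, Z=1636708.9927
→ geod (Bowring, a=6378137.000): φ=14.96514800°, λ=118.83201900°, h=1293.7130 m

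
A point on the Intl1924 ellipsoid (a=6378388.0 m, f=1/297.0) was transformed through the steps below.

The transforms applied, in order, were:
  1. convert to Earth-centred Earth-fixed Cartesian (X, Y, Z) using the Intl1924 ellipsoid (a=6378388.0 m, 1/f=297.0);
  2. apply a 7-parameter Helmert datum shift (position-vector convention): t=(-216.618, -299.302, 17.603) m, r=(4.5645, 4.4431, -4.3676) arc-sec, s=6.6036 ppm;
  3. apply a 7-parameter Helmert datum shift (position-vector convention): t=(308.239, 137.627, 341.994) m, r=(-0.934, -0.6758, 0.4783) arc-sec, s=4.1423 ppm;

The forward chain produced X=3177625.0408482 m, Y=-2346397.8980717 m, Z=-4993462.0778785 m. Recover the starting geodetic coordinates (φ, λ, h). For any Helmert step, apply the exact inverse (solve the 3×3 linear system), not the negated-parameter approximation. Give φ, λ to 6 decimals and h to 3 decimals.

φ=-51.844060°, λ=-36.440684°, h=1866.933 m

start: X=3177625.0408, Y=-2346397.8981, Z=-4993462.0779 m
→ Helmert⁻¹: X=3177281.8377, Y=-2346510.5600, Z=-4993804.4215
→ Helmert⁻¹: X=3177634.7213, Y=-2346238.9856, Z=-4993668.6781
→ geod (Bowring, a=6378388.000): φ=-51.84406000°, λ=-36.44068400°, h=1866.9330 m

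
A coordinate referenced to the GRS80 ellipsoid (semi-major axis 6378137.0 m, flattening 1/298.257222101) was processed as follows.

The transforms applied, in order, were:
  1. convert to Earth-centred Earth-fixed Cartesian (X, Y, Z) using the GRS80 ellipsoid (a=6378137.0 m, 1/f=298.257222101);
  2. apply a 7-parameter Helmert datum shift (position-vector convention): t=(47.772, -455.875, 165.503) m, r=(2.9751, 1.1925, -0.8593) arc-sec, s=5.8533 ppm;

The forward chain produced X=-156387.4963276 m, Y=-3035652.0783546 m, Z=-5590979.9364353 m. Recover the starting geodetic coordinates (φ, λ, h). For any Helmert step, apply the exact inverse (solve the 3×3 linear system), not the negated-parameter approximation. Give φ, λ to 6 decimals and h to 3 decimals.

φ=-61.632787°, λ=-92.949512°, h=2139.426 m

start: X=-156387.4963, Y=-3035652.0784, Z=-5590979.9364 m
→ Helmert⁻¹: X=-156389.3835, Y=-3035259.7329, Z=-5591069.8375
→ geod (Bowring, a=6378137.000): φ=-61.63278700°, λ=-92.94951200°, h=2139.4260 m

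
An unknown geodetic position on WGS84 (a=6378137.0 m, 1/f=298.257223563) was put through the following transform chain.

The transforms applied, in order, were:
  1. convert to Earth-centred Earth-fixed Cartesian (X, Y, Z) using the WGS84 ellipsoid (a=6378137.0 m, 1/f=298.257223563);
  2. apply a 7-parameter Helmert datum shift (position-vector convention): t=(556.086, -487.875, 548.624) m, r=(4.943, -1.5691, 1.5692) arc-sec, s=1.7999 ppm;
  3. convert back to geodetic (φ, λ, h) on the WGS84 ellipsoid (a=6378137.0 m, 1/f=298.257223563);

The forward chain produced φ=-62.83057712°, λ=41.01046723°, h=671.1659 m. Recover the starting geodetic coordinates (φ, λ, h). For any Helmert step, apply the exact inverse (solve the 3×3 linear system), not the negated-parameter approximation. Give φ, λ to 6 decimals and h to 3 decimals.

start: φ=-62.830577°, λ=41.010467°, h=671.166 m
→ ECEF (a=6378137.000, f=1/298.257223563): X=2203747.8866, Y=1916395.7474, Z=-5651977.2464
→ Helmert⁻¹: X=2203159.4166, Y=1916727.9509, Z=-5652578.3894
→ geod (Bowring, a=6378137.000): φ=-62.83484300°, λ=41.02296200°, h=1102.8030 m

φ=-62.834843°, λ=41.022962°, h=1102.803 m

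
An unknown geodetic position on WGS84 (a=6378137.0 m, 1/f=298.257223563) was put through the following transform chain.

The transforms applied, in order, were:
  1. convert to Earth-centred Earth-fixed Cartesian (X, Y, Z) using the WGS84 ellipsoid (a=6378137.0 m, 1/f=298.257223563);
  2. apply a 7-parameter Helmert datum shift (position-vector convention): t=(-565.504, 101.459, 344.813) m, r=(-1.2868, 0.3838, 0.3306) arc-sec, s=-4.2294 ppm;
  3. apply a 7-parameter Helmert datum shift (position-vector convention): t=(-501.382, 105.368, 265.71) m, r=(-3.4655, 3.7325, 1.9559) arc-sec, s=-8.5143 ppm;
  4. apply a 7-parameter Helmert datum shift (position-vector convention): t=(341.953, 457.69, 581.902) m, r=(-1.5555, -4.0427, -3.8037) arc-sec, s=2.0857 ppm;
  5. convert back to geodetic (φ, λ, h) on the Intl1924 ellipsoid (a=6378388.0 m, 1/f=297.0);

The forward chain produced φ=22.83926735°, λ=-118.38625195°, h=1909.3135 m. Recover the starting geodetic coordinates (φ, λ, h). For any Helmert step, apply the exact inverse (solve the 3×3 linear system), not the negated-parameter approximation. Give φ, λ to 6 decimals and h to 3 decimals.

start: φ=22.839267°, λ=-118.386252°, h=1909.313 m
→ ECEF (a=6378388.000, f=1/297.0): X=-2796876.4420, Y=-5175682.7185, Z=2461097.7026
→ Helmert⁻¹: X=-2797068.8820, Y=-5176199.7485, Z=2460526.4549
→ Helmert⁻¹: X=-2796684.9137, Y=-5176364.0034, Z=2460144.1154
→ Helmert⁻¹: X=-2796144.1095, Y=-5176498.2197, Z=2459772.2091
→ geod (Bowring, a=6378137.000): φ=22.82635700°, λ=-118.37620200°, h=1972.6790 m

φ=22.826357°, λ=-118.376202°, h=1972.679 m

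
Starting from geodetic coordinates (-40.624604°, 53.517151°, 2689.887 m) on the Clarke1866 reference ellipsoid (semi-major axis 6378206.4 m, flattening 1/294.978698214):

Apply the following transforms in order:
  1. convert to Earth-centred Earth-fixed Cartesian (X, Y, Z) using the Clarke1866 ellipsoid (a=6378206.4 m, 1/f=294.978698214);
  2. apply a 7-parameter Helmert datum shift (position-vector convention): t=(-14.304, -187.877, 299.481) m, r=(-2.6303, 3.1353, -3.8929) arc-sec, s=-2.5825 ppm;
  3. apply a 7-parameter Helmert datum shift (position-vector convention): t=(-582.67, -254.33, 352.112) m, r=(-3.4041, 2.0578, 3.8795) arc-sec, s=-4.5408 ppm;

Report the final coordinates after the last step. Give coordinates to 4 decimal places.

start: φ=-40.624604°, λ=53.517151°, h=2689.887 m
→ ECEF (a=6378206.400, f=1/294.978698214): X=2883728.2943, Y=3899575.8629, Z=-4132424.2750
→ Helmert 7p (PV): X=2883717.3266, Y=3899270.7931, Z=-4132207.6831
→ Helmert 7p (PV): X=2883006.9990, Y=3898984.7993, Z=-4131929.9283

X=2883006.9990 m, Y=3898984.7993 m, Z=-4131929.9283 m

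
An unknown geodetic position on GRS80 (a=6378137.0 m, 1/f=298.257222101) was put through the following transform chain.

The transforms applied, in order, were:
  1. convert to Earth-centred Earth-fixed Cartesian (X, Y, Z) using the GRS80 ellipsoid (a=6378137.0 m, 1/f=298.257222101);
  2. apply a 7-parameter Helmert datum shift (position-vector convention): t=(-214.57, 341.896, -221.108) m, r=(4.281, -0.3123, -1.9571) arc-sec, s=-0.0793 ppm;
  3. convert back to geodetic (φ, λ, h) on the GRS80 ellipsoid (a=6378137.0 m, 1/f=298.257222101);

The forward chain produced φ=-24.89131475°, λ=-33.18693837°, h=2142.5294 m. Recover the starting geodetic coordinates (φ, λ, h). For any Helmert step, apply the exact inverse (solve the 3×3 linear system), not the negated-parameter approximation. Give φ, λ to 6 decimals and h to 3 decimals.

φ=-24.887531°, λ=-33.188544°, h=2382.469 m

start: φ=-24.891315°, λ=-33.186938°, h=2142.529 m
→ ECEF (a=6378137.000, f=1/298.257222101): X=4846454.4226, Y=-3169853.1960, Z=-2669060.1277
→ Helmert⁻¹: X=4846695.4161, Y=-3170204.7467, Z=-2668780.7724
→ geod (Bowring, a=6378137.000): φ=-24.88753100°, λ=-33.18854400°, h=2382.4690 m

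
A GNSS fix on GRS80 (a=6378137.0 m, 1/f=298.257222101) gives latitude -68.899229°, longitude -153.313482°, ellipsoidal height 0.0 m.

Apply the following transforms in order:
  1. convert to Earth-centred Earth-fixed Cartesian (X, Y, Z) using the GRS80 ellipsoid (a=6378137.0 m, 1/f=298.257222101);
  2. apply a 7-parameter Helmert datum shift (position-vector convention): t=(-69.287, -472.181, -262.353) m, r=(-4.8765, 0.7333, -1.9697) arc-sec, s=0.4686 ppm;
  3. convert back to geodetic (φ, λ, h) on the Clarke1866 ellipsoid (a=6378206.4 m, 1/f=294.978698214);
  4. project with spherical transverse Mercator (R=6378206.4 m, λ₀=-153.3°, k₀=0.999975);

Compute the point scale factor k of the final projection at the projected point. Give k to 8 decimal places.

start: φ=-68.899229°, λ=-153.313482°, h=0.000 m
→ ECEF (a=6378137.000, f=1/298.257222101): X=-2057595.5966, Y=-1034256.2104, Z=-5927935.3331
→ Helmert 7p (PV): X=-2057696.7989, Y=-1034849.3752, Z=-5928168.6971
→ geod (Bowring, a=6378206.400): φ=-68.89843382°, λ=-153.30142892°, h=483.7812 m
→ into tm (λ₀=-153.3°): φ=-68.89843382°, λ−λ₀=-0.00142892°
scale k = 0.99997500

0.99997500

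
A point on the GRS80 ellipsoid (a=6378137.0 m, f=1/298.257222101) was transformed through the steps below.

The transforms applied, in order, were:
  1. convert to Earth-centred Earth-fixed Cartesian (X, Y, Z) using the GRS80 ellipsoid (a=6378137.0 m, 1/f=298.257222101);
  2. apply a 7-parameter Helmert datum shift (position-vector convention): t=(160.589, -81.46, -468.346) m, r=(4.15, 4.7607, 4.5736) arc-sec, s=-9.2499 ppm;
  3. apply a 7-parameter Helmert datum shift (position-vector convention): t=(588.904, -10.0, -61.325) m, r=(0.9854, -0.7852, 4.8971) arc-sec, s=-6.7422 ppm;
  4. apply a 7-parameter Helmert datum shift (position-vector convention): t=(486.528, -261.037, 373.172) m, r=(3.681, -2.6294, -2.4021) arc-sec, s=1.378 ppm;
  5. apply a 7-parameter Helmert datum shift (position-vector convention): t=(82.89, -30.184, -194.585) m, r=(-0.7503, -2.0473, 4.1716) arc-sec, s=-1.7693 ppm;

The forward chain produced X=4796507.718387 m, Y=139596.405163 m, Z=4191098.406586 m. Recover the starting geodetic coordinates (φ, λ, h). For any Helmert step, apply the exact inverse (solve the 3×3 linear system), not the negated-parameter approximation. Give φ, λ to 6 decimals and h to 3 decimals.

φ=41.334906°, λ=1.670908°, h=1626.431 m

start: X=4796507.7184, Y=139596.4052, Z=4191098.4066 m
→ Helmert⁻¹: X=4796477.7370, Y=139514.5840, Z=4191253.3069
→ Helmert⁻¹: X=4796036.3940, Y=139906.0708, Z=4190810.7247
→ Helmert⁻¹: X=4795499.0954, Y=139823.1816, Z=4190881.3823
→ Helmert⁻¹: X=4795289.2230, Y=139883.9396, Z=4191496.3616
→ geod (Bowring, a=6378137.000): φ=41.33490600°, λ=1.67090800°, h=1626.4310 m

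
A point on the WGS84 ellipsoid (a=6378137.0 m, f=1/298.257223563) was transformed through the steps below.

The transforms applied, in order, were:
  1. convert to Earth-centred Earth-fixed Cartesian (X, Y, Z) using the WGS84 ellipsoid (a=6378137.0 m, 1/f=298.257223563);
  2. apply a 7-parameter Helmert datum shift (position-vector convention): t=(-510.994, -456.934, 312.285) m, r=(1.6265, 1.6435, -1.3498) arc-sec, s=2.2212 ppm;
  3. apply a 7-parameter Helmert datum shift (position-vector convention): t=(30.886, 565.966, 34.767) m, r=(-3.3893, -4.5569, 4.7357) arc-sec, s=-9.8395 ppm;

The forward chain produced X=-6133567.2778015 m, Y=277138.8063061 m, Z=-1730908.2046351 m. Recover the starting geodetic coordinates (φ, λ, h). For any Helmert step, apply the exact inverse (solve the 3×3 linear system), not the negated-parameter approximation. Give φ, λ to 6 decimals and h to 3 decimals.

φ=-15.848064°, λ=177.412656°, h=2267.330 m

start: X=-6133567.2778, Y=277138.8063, Z=-1730908.2046 m
→ Helmert⁻¹: X=-6133690.4002, Y=276744.8275, Z=-1730819.9476
→ Helmert⁻¹: X=-6133153.8029, Y=277147.3591, Z=-1731179.4413
→ geod (Bowring, a=6378137.000): φ=-15.84806400°, λ=177.41265600°, h=2267.3300 m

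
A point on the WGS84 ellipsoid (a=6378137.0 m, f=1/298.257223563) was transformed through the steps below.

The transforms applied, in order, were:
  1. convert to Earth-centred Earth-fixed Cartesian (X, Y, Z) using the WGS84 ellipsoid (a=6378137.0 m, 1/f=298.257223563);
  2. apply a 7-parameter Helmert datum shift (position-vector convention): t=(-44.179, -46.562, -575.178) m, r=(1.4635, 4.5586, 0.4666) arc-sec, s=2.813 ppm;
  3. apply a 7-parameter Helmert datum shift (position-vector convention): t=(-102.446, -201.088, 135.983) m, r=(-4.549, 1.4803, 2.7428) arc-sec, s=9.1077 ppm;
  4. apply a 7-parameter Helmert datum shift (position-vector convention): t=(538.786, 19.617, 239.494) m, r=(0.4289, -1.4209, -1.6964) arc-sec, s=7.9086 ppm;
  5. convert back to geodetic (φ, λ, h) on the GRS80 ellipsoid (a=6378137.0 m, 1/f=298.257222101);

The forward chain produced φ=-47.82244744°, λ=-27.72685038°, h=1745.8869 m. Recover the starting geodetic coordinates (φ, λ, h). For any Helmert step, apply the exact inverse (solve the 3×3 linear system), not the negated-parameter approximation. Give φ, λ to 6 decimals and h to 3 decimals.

start: φ=-47.822447°, λ=-27.726850°, h=1745.887 m
→ ECEF (a=6378137.000, f=1/298.257222101): X=3798767.4018, Y=-1996668.9311, Z=-4704937.5840
→ Helmert⁻¹: X=3798182.5861, Y=-1996651.3033, Z=-4705161.8798
→ Helmert⁻¹: X=3798257.6603, Y=-1996378.7687, Z=-4705271.7783
→ Helmert⁻¹: X=3798390.6133, Y=-1996368.5637, Z=-4704585.2541
→ geod (Bowring, a=6378137.000): φ=-47.82347400°, λ=-27.72564100°, h=1167.0190 m

φ=-47.823474°, λ=-27.725641°, h=1167.019 m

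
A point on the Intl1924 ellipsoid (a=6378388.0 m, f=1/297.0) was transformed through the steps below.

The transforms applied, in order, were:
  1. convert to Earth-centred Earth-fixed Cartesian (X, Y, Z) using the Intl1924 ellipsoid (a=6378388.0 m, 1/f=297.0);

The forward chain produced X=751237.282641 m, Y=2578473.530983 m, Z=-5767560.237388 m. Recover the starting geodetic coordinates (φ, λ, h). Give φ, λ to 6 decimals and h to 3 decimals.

φ=-65.178364°, λ=73.756538°, h=1480.593 m

start: X=751237.2826, Y=2578473.5310, Z=-5767560.2374 m
→ geod (Bowring, a=6378388.000): φ=-65.17836400°, λ=73.75653800°, h=1480.5930 m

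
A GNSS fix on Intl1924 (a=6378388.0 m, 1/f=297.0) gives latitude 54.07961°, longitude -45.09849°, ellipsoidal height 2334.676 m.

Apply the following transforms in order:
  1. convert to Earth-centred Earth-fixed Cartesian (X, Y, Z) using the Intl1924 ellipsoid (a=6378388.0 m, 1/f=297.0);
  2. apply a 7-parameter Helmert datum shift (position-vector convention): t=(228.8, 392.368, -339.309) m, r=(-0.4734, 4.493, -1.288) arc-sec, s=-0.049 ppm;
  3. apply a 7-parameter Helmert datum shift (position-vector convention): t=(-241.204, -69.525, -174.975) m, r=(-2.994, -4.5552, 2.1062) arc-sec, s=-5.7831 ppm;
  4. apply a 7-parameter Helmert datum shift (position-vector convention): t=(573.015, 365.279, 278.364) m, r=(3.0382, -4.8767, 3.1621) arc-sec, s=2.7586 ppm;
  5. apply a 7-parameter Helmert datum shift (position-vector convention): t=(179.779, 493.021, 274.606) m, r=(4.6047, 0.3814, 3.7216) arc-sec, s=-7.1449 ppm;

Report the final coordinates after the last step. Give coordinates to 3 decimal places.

X=2648913.105 m, Y=-2656131.271 m, Z=5143932.622 m

start: φ=54.079610°, λ=-45.098490°, h=2334.676 m
→ ECEF (a=6378388.000, f=1/297.0): X=2648214.2181, Y=-2657334.3312, Z=5143941.7535
→ Helmert 7p (PV): X=2648538.3437, Y=-2656946.5636, Z=5143550.6061
→ Helmert 7p (PV): X=2648195.3625, Y=-2656899.0189, Z=5143442.9423
→ Helmert 7p (PV): X=2648694.8077, Y=-2656576.2326, Z=5143758.9710
→ Helmert 7p (PV): X=2648913.1050, Y=-2656131.2706, Z=5143932.6222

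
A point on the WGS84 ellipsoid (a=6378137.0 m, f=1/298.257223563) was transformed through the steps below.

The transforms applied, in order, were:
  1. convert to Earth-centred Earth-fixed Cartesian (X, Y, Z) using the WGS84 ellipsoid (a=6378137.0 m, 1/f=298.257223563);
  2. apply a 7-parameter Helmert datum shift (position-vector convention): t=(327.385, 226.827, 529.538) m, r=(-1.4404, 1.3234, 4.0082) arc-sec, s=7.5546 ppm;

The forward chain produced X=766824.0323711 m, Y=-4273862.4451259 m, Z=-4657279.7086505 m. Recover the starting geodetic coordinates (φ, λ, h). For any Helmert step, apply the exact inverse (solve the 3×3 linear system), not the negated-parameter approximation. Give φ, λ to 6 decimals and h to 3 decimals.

start: X=766824.0324, Y=-4273862.4451, Z=-4657279.7087 m
→ Helmert⁻¹: X=766437.6870, Y=-4274039.3504, Z=-4657798.9883
→ geod (Bowring, a=6378137.000): φ=-47.20010700°, λ=-79.83354900°, h=1213.7920 m

φ=-47.200107°, λ=-79.833549°, h=1213.792 m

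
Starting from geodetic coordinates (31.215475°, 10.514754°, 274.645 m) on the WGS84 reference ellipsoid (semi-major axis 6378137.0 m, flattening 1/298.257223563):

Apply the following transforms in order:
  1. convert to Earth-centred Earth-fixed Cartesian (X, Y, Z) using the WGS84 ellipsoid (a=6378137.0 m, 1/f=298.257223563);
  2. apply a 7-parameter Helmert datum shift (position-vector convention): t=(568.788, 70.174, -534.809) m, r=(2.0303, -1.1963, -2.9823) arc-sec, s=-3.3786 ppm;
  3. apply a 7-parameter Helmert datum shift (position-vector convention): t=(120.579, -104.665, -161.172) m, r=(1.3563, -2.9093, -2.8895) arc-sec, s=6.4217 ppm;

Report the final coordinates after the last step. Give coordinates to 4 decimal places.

X=5368869.3250 m, Y=996128.8380 m, Z=3285927.6283 m

start: φ=31.215475°, λ=10.514754°, h=274.645 m
→ ECEF (a=6378137.000, f=1/298.257223563): X=5368200.6643, Y=996367.0799, Z=3286490.3932
→ Helmert 7p (PV): X=5368746.6603, Y=996323.9218, Z=3285985.4223
→ Helmert 7p (PV): X=5368869.3250, Y=996128.8380, Z=3285927.6283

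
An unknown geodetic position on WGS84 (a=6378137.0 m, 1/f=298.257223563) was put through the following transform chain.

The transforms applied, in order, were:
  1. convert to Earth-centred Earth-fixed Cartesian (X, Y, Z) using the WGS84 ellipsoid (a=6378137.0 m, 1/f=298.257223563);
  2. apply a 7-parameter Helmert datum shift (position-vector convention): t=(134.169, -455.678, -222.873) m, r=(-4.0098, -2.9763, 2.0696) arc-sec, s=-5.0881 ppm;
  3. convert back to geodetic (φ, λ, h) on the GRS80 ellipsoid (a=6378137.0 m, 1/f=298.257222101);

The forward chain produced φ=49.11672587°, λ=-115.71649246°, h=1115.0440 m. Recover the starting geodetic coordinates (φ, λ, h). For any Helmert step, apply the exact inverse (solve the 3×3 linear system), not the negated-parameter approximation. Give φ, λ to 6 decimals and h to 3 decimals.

φ=49.119787°, λ=-115.720022°, h=1085.120 m

start: φ=49.116726°, λ=-115.716492°, h=1115.044 m
→ ECEF (a=6378137.000, f=1/298.257222101): X=-1815236.6373, Y=-3769006.3690, Z=4799908.2087
→ Helmert⁻¹: X=-1815348.5934, Y=-3768644.9656, Z=4800108.4373
→ geod (Bowring, a=6378137.000): φ=49.11978700°, λ=-115.72002200°, h=1085.1200 m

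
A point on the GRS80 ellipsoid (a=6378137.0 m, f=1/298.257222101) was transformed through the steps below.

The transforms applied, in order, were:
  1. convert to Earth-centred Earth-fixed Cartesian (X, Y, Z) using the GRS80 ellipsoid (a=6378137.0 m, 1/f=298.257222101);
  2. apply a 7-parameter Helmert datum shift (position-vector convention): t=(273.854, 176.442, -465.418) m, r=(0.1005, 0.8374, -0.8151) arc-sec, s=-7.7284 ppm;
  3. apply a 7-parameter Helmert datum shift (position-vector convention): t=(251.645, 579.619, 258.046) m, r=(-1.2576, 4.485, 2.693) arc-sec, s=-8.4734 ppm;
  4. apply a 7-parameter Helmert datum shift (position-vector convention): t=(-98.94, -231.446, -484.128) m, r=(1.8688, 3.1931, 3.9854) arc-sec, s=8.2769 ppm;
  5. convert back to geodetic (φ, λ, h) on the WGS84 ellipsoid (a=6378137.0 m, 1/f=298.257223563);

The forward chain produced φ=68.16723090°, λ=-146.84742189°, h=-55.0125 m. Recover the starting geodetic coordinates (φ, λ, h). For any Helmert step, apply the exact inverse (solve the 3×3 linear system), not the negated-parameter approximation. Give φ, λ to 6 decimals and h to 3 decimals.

start: φ=68.167231°, λ=-146.847422°, h=-55.012 m
→ ECEF (a=6378137.000, f=1/298.257223563): X=-1991632.8586, Y=-1300935.0112, Z=5898004.0086
→ Helmert⁻¹: X=-1991633.8759, Y=-1300600.8767, Z=5898420.2678
→ Helmert⁻¹: X=-1992047.6366, Y=-1301201.4742, Z=5898160.9514
→ Helmert⁻¹: X=-1992355.6930, Y=-1301392.9730, Z=5898664.5022
→ geod (Bowring, a=6378137.000): φ=68.16231300°, λ=-146.84770800°, h=876.3320 m

φ=68.162313°, λ=-146.847708°, h=876.332 m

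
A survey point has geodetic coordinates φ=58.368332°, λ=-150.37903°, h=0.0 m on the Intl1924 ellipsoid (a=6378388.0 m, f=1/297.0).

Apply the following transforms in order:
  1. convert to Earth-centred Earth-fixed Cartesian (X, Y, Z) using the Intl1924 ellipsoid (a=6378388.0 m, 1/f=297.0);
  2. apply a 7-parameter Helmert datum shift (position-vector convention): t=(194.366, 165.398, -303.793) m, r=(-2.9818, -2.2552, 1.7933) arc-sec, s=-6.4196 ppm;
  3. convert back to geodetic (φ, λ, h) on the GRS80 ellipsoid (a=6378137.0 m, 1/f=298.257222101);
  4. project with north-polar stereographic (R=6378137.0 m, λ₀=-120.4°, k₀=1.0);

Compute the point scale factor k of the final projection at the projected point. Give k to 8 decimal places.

1.08024392

start: φ=58.368332°, λ=-150.379030°, h=0.000 m
→ ECEF (a=6378388.000, f=1/297.0): X=-2915130.9251, Y=-1657436.3802, Z=5407480.2646
→ Helmert 7p (PV): X=-2914962.5576, Y=-1657207.5156, Z=5407133.8454
→ geod (Bowring, a=6378137.000): φ=58.36795067°, λ=-150.38100765°, h=-246.2162 m
→ into stereo (λ₀=-120.4°): φ=58.36795067°, λ−λ₀=-29.98100765°
scale k = 1.08024392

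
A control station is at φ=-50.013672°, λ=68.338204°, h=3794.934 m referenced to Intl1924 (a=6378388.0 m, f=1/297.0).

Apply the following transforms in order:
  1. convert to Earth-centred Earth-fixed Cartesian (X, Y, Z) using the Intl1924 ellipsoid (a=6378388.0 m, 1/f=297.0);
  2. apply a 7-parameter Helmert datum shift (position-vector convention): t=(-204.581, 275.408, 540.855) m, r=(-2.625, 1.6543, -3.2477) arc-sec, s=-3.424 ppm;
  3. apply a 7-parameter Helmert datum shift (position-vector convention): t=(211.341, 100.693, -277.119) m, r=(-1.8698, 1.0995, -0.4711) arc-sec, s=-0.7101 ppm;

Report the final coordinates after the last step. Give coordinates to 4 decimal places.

X=1516870.9160 m, Y=3819354.8138 m, Z=-4866587.1175 m

start: φ=-50.013672°, λ=68.338204°, h=3794.934 m
→ ECEF (a=6378388.000, f=1/297.0): X=1516866.5430, Y=3819127.8980, Z=-4866767.4970
→ Helmert 7p (PV): X=1516677.8686, Y=3819304.4099, Z=-4866270.7472
→ Helmert 7p (PV): X=1516870.9160, Y=3819354.8138, Z=-4866587.1175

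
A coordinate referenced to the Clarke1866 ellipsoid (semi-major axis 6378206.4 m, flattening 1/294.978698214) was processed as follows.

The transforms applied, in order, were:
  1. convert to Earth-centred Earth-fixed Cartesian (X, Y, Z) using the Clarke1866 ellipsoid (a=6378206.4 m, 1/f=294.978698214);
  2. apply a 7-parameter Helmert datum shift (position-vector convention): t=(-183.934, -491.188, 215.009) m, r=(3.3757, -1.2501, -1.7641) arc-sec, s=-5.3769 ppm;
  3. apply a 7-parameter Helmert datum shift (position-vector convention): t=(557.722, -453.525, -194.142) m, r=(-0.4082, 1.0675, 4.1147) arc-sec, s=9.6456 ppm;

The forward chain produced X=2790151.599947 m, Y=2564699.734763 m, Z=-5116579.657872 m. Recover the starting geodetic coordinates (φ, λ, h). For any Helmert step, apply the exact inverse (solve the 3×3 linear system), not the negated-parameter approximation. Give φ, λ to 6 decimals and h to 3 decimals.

φ=-53.656889°, λ=42.602049°, h=3248.349 m

start: X=2790151.5999, Y=2564699.7348, Z=-5116579.6579 m
→ Helmert⁻¹: X=2789644.6197, Y=2565082.9932, Z=-5116316.6519
→ Helmert⁻¹: X=2789790.6024, Y=2565528.0983, Z=-5116618.0672
→ geod (Bowring, a=6378206.400): φ=-53.65688900°, λ=42.60204900°, h=3248.3490 m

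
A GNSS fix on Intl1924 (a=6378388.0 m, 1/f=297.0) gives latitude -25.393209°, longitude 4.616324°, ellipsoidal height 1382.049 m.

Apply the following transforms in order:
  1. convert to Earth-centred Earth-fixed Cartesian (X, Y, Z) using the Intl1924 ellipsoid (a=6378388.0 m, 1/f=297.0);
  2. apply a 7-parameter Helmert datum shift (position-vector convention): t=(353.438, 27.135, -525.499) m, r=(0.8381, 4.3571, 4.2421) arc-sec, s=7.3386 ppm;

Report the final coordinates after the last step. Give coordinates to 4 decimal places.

X=5748581.3510 m, Y=464301.6028 m, Z=-2719782.2759 m

start: φ=-25.393209°, λ=4.616324°, h=1382.049 m
→ ECEF (a=6378388.000, f=1/297.0): X=5748252.7132, Y=464141.7921, Z=-2719117.2824
→ Helmert 7p (PV): X=5748581.3510, Y=464301.6028, Z=-2719782.2759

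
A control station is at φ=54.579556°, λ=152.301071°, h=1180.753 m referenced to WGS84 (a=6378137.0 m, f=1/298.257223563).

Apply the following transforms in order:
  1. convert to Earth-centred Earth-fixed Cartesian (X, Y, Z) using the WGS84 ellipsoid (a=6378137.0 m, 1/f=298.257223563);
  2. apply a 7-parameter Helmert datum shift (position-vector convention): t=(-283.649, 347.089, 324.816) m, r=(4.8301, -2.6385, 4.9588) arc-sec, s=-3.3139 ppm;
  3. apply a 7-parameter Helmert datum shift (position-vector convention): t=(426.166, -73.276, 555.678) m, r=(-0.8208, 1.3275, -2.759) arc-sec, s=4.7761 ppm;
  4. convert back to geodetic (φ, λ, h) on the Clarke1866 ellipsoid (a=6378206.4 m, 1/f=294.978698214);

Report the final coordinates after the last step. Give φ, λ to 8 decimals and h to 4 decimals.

φ=54.58634586°, λ=152.29852264°, h=1996.7630 m

start: φ=54.579556°, λ=152.301071°, h=1180.753 m
→ ECEF (a=6378137.000, f=1/298.257223563): X=-3280874.5181, Y=1722419.3998, Z=5175359.8295
→ Helmert 7p (PV): X=-3281254.9051, Y=1722560.7149, Z=5175665.8604
→ Helmert 7p (PV): X=-3280788.0594, Y=1722560.1522, Z=5176260.5212
→ geod (Bowring, a=6378206.400): φ=54.58634586°, λ=152.29852264°, h=1996.7630 m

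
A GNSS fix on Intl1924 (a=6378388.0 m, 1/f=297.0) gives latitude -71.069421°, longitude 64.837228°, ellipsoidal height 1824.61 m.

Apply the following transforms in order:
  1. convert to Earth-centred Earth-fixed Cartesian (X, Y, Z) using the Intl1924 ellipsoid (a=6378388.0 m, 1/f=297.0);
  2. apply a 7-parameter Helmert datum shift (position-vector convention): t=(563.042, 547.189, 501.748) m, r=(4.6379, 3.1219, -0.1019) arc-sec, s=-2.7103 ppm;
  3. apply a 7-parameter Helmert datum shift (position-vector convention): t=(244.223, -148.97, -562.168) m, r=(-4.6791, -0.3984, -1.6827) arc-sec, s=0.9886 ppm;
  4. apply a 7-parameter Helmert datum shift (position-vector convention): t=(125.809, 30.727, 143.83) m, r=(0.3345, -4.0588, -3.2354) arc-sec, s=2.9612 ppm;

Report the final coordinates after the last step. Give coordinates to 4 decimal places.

X=883773.3525 m, Y=1879535.4067 m, Z=-6012582.5190 m

start: φ=-71.069421°, λ=64.837228°, h=1824.610 m
→ ECEF (a=6378388.000, f=1/297.0): X=882754.5116, Y=1879117.0676, Z=-6012666.8641
→ Helmert 7p (PV): X=883225.0855, Y=1879793.9230, Z=-6012119.9286
→ Helmert 7p (PV): X=883497.1294, Y=1879503.2215, Z=-6012728.9772
→ Helmert 7p (PV): X=883773.3525, Y=1879535.4067, Z=-6012582.5190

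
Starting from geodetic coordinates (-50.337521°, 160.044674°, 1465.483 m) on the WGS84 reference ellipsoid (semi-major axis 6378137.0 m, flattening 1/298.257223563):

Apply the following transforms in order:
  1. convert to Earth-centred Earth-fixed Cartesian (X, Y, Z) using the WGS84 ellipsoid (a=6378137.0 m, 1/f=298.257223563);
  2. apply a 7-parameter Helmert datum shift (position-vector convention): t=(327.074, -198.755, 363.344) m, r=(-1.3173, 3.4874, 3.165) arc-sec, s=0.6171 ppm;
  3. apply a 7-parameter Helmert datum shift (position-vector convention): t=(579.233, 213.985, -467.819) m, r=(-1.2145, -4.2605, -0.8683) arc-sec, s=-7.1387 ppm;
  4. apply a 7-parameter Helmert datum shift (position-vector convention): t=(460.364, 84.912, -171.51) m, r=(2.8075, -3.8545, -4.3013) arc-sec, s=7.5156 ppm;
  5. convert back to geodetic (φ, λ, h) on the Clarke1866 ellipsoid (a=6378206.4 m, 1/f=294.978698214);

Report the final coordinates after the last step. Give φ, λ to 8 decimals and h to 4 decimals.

φ=-50.35103972°, λ=160.03563055°, h=958.1878 m

start: φ=-50.337521°, λ=160.044674°, h=1465.483 m
→ ECEF (a=6378137.000, f=1/298.257223563): X=-3835003.3915, Y=1392441.7359, Z=-4887964.6732
→ Helmert 7p (PV): X=-3834782.6930, Y=1392153.7777, Z=-4887548.3984
→ Helmert 7p (PV): X=-3834069.2702, Y=1392345.1895, Z=-4888068.7324
→ Helmert 7p (PV): X=-3833517.3416, Y=1392587.0521, Z=-4888329.6760
→ geod (Bowring, a=6378206.400): φ=-50.35103972°, λ=160.03563055°, h=958.1878 m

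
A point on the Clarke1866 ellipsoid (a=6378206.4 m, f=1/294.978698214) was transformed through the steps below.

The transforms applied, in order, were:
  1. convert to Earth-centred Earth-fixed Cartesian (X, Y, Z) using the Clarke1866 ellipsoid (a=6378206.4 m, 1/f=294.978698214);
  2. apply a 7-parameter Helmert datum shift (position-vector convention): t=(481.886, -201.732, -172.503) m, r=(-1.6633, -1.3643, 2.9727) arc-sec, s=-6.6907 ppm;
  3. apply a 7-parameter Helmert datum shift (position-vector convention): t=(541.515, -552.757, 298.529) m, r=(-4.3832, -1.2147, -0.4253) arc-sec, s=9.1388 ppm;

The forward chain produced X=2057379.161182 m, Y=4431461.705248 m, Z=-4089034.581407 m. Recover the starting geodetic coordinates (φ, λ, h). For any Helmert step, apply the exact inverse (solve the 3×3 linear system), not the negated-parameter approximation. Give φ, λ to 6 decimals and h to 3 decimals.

start: X=2057379.1612, Y=4431461.7052, Z=-4089034.5814 m
→ Helmert⁻¹: X=2056785.6293, Y=4432065.0975, Z=-4089213.6687
→ Helmert⁻¹: X=2056354.3338, Y=4432299.8220, Z=-4089046.3841
→ geod (Bowring, a=6378206.400): φ=-40.11669200°, λ=65.11117600°, h=2082.2320 m

φ=-40.116692°, λ=65.111176°, h=2082.232 m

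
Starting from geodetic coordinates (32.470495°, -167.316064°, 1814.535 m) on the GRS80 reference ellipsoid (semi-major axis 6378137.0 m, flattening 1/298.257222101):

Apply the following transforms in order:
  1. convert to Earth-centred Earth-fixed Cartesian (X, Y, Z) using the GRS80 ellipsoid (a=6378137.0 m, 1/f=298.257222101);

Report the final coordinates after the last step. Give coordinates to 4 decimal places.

start: φ=32.470495°, λ=-167.316064°, h=1814.535 m
→ ECEF (a=6378137.000, f=1/298.257222101): X=-5256277.7975, Y=-1183004.9129, Z=3405537.3280

X=-5256277.7975 m, Y=-1183004.9129 m, Z=3405537.3280 m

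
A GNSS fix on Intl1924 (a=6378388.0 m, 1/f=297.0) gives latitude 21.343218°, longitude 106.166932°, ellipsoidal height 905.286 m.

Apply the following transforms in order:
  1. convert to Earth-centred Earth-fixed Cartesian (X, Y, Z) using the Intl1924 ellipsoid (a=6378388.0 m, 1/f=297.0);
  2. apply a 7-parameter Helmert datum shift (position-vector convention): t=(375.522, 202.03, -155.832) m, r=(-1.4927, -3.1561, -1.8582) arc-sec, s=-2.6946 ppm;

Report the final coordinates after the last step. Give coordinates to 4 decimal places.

start: φ=21.343218°, λ=106.166932°, h=905.286 m
→ ECEF (a=6378388.000, f=1/297.0): X=-1655147.9574, Y=5709353.8037, Z=2307189.7507
→ Helmert 7p (PV): X=-1654751.8438, Y=5709572.0568, Z=2306961.0586

X=-1654751.8438 m, Y=5709572.0568 m, Z=2306961.0586 m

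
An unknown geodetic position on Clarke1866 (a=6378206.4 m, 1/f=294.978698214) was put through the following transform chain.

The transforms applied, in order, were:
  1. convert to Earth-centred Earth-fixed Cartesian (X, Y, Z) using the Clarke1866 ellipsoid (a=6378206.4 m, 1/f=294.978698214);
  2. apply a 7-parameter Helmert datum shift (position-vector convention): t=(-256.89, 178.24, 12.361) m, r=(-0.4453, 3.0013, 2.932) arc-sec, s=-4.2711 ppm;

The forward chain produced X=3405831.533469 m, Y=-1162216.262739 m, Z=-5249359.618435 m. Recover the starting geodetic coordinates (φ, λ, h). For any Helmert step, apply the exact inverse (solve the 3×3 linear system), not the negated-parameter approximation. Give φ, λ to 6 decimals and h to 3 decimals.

start: X=3405831.5335, Y=-1162216.2627, Z=-5249359.6184 m
→ Helmert⁻¹: X=3406162.8293, Y=-1162436.5525, Z=-5249347.3476
→ geod (Bowring, a=6378206.400): φ=-55.74592600°, λ=-18.84346500°, h=1182.4690 m

φ=-55.745926°, λ=-18.843465°, h=1182.469 m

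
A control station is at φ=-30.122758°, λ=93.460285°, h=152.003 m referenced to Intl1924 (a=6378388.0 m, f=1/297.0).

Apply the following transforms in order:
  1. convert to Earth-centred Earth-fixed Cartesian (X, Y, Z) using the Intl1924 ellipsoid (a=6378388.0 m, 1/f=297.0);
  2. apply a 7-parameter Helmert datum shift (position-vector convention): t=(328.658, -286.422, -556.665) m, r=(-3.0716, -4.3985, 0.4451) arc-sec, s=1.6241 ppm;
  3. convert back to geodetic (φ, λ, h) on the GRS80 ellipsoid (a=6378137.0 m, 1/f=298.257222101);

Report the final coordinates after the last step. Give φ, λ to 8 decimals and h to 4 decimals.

start: φ=-30.122758°, λ=93.460285°, h=152.003 m
→ ECEF (a=6378388.000, f=1/297.0): X=-333277.9144, Y=5511741.4624, Z=-3182273.6756
→ Helmert 7p (PV): X=-332893.8309, Y=5511415.8838, Z=-3182924.6944
→ geod (Bowring, a=6378137.000): φ=-30.12869904°, λ=93.45651058°, h=405.6622 m

φ=-30.12869904°, λ=93.45651058°, h=405.6622 m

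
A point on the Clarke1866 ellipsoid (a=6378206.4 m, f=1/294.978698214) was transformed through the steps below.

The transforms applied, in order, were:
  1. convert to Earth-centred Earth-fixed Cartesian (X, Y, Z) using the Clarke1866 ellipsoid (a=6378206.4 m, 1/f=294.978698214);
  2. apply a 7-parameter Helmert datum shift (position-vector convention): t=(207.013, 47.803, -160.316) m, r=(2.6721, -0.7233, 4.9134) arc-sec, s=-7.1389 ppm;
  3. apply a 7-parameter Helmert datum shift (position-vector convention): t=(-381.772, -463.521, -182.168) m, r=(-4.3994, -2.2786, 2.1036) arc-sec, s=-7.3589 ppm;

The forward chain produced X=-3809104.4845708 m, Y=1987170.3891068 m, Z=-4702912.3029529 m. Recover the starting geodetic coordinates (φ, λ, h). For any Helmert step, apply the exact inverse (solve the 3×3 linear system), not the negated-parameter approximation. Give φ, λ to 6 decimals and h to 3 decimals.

φ=-47.777422°, λ=152.441431°, h=3361.331 m

start: X=-3809104.4846, Y=1987170.3891, Z=-4702912.3030 m
→ Helmert⁻¹: X=-3808782.4186, Y=1987787.6840, Z=-4702680.2693
→ Helmert⁻¹: X=-3808985.7634, Y=1987783.8842, Z=-4702565.9187
→ geod (Bowring, a=6378206.400): φ=-47.77742200°, λ=152.44143100°, h=3361.3310 m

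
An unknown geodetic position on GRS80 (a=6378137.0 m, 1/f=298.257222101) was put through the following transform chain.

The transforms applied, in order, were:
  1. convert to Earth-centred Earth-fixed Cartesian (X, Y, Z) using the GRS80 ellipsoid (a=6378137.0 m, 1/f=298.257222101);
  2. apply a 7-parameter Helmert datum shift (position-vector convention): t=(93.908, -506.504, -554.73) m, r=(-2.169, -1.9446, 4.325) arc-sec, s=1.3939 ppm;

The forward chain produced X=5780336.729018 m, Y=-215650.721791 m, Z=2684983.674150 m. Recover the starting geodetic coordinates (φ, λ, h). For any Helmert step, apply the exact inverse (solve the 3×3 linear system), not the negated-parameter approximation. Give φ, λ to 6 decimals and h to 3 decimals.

start: X=5780336.7290, Y=-215650.7218, Z=2684983.6741 m
→ Helmert⁻¹: X=5780255.5675, Y=-215293.3588, Z=2685477.9024
→ geod (Bowring, a=6378137.000): φ=25.05141500°, λ=-2.13307200°, h=2934.8980 m

φ=25.051415°, λ=-2.133072°, h=2934.898 m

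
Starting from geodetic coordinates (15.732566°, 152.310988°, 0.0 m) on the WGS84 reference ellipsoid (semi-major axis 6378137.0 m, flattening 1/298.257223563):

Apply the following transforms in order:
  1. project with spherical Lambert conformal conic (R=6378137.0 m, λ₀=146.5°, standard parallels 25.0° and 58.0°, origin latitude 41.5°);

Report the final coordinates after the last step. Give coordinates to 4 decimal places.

start: φ=15.732566°, λ=152.310988°, h=0.000 m
→ lcc (R=6378137.0, λ₀=146.5°): E=657965.2499, N=-2823818.4707

E=657965.2499 m, N=-2823818.4707 m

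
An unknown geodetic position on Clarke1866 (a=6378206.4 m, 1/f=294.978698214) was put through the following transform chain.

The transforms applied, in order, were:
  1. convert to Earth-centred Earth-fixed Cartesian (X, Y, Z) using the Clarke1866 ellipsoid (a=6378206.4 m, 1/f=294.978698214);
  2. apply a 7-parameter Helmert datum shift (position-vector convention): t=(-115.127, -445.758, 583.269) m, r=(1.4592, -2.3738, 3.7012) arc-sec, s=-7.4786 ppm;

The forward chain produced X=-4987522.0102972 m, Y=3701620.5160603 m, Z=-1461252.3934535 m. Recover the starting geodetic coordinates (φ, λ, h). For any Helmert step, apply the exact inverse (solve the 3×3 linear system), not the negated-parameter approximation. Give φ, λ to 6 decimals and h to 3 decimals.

φ=-13.330426°, λ=143.413278°, h=3928.677 m

start: X=-4987522.0103, Y=3701620.5161, Z=-1461252.3935 m
→ Helmert⁻¹: X=-4987394.5742, Y=3702173.1125, Z=-1461815.3882
→ geod (Bowring, a=6378206.400): φ=-13.33042600°, λ=143.41327800°, h=3928.6770 m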